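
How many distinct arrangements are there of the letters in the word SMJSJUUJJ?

3780

The 9 letters of SMJSJUUJJ have repeats: J appearing 4 times, S appearing twice, and U appearing twice.
Dividing 9! = 362880 by 4!·2!·2! = 96 for the repeated letters gives 3780.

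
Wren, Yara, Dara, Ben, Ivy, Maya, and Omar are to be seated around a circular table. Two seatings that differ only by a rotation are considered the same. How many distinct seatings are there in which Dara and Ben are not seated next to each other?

All circular seatings of 7 people number (6)! = 720.
Seatings with Dara beside Ben: treat them as a block with 2 internal orders, giving 2 × (5)! = 240.
Subtracting, 720 − 240 = 480.

480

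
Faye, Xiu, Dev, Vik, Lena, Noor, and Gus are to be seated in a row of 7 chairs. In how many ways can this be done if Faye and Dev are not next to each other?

There are 7! = 5040 arrangements in all. If Faye and Dev are adjacent, merging them into one block gives 2·(6)! = 1440 arrangements.
So 5040 − 1440 = 3600 arrangements keep them apart.

3600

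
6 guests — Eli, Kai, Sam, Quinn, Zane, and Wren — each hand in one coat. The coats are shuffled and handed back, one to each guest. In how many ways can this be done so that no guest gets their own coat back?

265

This is the derangement count D_6: permutations of 6 items with no fixed point.
By inclusion–exclusion this is Σ_{j=0}^{6} (−1)^j C(6,j)·(6−j)!.
Computing: 720 − 720 + 360 − 120 + 30 − 6 + 1 = 265.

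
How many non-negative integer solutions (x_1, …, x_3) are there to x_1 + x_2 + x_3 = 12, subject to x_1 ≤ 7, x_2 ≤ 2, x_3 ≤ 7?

12

By stars and bars, unrestricted non-negative solutions to x_1+…+x_3 = 12 number C(12+2,2) = 91.
Subtract solutions that violate a single cap (substitute x_i' = x_i − (cap_i+1)): x_1 ≥ 8 gives C(6,2) = 15; x_2 ≥ 3 gives C(11,2) = 55; x_3 ≥ 8 gives C(6,2) = 15. Together 85.
Add back pairs where two caps are both exceeded: 3 + 0 + 3 = 6.
By inclusion–exclusion the count is 91 − 85 + 6 = 12.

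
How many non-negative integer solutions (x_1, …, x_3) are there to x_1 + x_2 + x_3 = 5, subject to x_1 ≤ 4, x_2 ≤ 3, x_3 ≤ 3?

14

By stars and bars, unrestricted non-negative solutions to x_1+…+x_3 = 5 number C(5+2,2) = 21.
Subtract solutions that violate a single cap (substitute x_i' = x_i − (cap_i+1)): x_1 ≥ 5 gives C(2,2) = 1; x_2 ≥ 4 gives C(3,2) = 3; x_3 ≥ 4 gives C(3,2) = 3. Together 7.
No two caps can be exceeded simultaneously, so the pair terms are all 0.
By inclusion–exclusion the count is 21 − 7 + 0 = 14.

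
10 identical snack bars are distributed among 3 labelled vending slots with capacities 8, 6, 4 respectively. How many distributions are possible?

32

Without the upper bounds there are C(12,2) = 66 ways to split 10 among 3 vending slots.
Subtract solutions that violate a single cap (substitute x_i' = x_i − (cap_i+1)): x_1 ≥ 9 gives C(3,2) = 3; x_2 ≥ 7 gives C(5,2) = 10; x_3 ≥ 5 gives C(7,2) = 21. Together 34.
No two caps can be exceeded simultaneously, so the pair terms are all 0.
By inclusion–exclusion the count is 66 − 34 + 0 = 32.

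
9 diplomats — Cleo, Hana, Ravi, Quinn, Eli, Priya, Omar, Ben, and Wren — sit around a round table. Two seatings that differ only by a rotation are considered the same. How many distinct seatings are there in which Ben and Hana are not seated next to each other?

30240

All circular seatings of 9 people number (8)! = 40320.
Seatings with Ben beside Hana: treat them as a block with 2 internal orders, giving 2 × (7)! = 10080.
Subtracting, 40320 − 10080 = 30240.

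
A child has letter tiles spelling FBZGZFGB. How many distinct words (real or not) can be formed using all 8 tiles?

2520

The 8 letters of FBZGZFGB have repeats: B appearing twice, F appearing twice, G appearing twice, and Z appearing twice.
Dividing 8! = 40320 by 2!·2!·2!·2! = 16 for the repeated letters gives 2520.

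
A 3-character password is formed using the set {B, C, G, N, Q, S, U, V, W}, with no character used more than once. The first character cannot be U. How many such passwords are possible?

448

The first character has 9−1 = 8 choices (anything except U).
The remaining 2 characters are filled from the other 8 symbols without repetition: 8 × 7 = 56.
Total: 8 × 56 = 448.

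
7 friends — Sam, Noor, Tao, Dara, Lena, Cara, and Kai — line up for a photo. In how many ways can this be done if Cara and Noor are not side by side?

3600

Of the 7! = 5040 arrangements, those with Cara and Noor adjacent number 2 × 6! = 1440 (treat the pair as a block with 2 internal orders).
So 5040 − 1440 = 3600 arrangements keep them apart.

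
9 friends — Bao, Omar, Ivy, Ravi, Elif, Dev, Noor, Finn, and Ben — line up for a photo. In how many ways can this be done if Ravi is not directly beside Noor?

Of the 9! = 362880 arrangements, those with Ravi and Noor adjacent number 2 × 8! = 80640 (treat the pair as a block with 2 internal orders).
So 362880 − 80640 = 282240 arrangements keep them apart.

282240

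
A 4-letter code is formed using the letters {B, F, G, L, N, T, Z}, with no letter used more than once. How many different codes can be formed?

Choose and order 4 of the 7 symbols: the first letter has 7 options, the next 6, then 5, 4.
7 × 6 × 5 × 4 = 840.

840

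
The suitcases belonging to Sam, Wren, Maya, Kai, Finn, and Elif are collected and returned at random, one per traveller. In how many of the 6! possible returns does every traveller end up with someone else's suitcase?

Let Aᵢ be the assignments in which traveller i gets their own suitcase. We want the size of the complement of A₁∪…∪A_6.
By inclusion–exclusion this is Σ_{j=0}^{6} (−1)^j C(6,j)·(6−j)!.
Computing: 720 − 720 + 360 − 120 + 30 − 6 + 1 = 265.

265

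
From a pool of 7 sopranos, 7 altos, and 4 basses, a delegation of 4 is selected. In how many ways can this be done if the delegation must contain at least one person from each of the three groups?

With no constraint there are C(18,4) = 3060 possible selections.
Subtract selections that omit an entire group: no sopranos → C(11,4) = 330; no altos → C(11,4) = 330; no basses → C(14,4) = 1001.
Add back selections omitting two groups (i.e. drawn from a single group): C(7,4) + C(7,4) + C(4,4) = 71.
By inclusion–exclusion: 3060 − 1661 + 71 = 1470.

1470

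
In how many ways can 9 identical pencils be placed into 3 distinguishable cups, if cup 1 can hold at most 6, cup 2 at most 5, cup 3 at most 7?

36

Ignoring the caps, the number of non-negative solutions to x_1+…+x_3 = 9 is C(11,2) = 55.
Subtract solutions that violate a single cap (substitute x_i' = x_i − (cap_i+1)): x_1 ≥ 7 gives C(4,2) = 6; x_2 ≥ 6 gives C(5,2) = 10; x_3 ≥ 8 gives C(3,2) = 3. Together 19.
No two caps can be exceeded simultaneously, so the pair terms are all 0.
By inclusion–exclusion the count is 55 − 19 + 0 = 36.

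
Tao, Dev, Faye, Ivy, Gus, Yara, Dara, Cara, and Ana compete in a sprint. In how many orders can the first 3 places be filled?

504

There are 9 choices for 1st place, 8 for 2nd, and 7 for 3rd.
That gives 9 × 8 × 7 = 504.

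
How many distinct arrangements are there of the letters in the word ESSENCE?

Letter multiplicities in ESSENCE: C×1, E×3, N×1, S×2.
The number of distinct arrangements is 7!/(3!·2!) = 5040/12 = 420.

420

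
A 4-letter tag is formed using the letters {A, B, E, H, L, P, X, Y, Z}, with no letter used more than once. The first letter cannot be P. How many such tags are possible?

2688

The first letter has 9−1 = 8 choices (anything except P).
The remaining 3 letters are filled from the other 8 symbols without repetition: 8 × 7 × 6 = 336.
Total: 8 × 336 = 2688.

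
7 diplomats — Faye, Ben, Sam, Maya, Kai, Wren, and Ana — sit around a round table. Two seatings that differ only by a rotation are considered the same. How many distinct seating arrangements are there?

Around a circle, 7 distinct people have 7!/7 = (6)! = 720 rotationally distinct seatings.

720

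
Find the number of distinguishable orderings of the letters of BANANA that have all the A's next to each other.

Treat the 3 copies of A as a single block. The multiset to arrange is then {AAA, B, N, N}, 4 items in all.
That gives (4)!/(2!) = 12 arrangements.

12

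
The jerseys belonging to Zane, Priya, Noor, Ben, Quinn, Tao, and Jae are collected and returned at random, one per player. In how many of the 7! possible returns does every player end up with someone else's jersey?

1854

Let Aᵢ be the assignments in which player i gets their old jersey. We want the size of the complement of A₁∪…∪A_7.
By inclusion–exclusion this is Σ_{j=0}^{7} (−1)^j C(7,j)·(7−j)!.
Computing: 5040 − 5040 + 2520 − 840 + 210 − 42 + 7 − 1 = 1854.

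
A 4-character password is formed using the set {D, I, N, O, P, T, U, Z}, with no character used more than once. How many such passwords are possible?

1680

This is a permutation of 4 out of 8: P(8,4) = 8!/4!.
That product is 8 × 7 × 6 × 5 = 1680.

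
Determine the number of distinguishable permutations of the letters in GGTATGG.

105

GGTATGG has 7 letters with G appearing 4 times and T appearing twice.
Dividing 7! = 5040 by 4!·2! = 48 for the repeated letters gives 105.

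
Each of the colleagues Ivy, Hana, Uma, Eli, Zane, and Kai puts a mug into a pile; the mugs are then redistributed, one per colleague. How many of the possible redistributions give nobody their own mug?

Count assignments avoiding every fixed point. For any j of the 6 colleagues fixed to their own mug, the other 6−j can be arranged in (6−j)! ways.
By inclusion–exclusion this is Σ_{j=0}^{6} (−1)^j C(6,j)·(6−j)!.
Computing: 720 − 720 + 360 − 120 + 30 − 6 + 1 = 265.

265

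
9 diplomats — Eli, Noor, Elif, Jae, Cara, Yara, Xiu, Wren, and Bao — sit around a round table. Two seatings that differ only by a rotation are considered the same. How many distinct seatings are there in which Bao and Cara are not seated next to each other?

Without the restriction there are (8)! = 40320 seatings.
Seatings with Bao beside Cara: treat them as a block with 2 internal orders, giving 2 × (7)! = 10080.
Subtracting, 40320 − 10080 = 30240.

30240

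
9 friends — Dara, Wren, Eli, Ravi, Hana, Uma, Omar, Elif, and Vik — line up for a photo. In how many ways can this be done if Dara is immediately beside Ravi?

80640

Treat {Dara, Ravi} as a single unit. There are 8 units to order, and the pair itself can be ordered 2 ways.
So the count is 2·(8)! = 80640.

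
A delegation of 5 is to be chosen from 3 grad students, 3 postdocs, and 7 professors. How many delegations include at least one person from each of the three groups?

Total 5-person selections from all 13: C(13,5) = 1287.
Subtract selections that omit an entire group: no grad students → C(10,5) = 252; no postdocs → C(10,5) = 252; no professors → C(6,5) = 6.
Add back selections omitting two groups (i.e. drawn from a single group): C(3,5) + C(3,5) + C(7,5) = 21.
By inclusion–exclusion: 1287 − 510 + 21 = 798.

798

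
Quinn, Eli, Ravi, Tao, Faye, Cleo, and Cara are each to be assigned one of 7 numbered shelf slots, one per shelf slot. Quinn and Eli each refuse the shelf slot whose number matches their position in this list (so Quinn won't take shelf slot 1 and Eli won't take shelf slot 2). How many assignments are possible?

3720

Let Aᵢ (for i ∈ {1, 2}) be the placements that put person i in their forbidden shelf slot. Any j of these fix j positions, leaving (7−j)! ways to fill the rest, and there are C(2,j) ways to pick which j.
By inclusion–exclusion, the number of valid placements is Σ_{j=0}^{2} (−1)^j C(2,j)·(7−j)!.
Computing: 5040 − 1440 + 120 = 3720.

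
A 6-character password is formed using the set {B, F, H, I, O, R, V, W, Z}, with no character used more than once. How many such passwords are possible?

This is a permutation of 6 out of 9: P(9,6) = 9!/3!.
9 × 8 × 7 × 6 × 5 × 4 = 60480.

60480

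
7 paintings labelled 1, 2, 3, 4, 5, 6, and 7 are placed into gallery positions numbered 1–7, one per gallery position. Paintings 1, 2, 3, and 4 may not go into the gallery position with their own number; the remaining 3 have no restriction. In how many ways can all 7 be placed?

Let Aᵢ (for 1 ≤ i ≤ 4) be the placements that put painting i in its forbidden gallery position. Any j of these fix j positions, leaving (7−j)! ways to fill the rest, and there are C(4,j) ways to pick which j.
By inclusion–exclusion, the number of valid placements is Σ_{j=0}^{4} (−1)^j C(4,j)·(7−j)!.
Computing: 5040 − 2880 + 720 − 96 + 6 = 2790.

2790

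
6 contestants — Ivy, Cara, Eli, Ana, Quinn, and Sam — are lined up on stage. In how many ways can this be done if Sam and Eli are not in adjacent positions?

480

There are 6! = 720 arrangements in all. If Sam and Eli are adjacent, merging them into one block gives 2·(5)! = 240 arrangements.
Complementary counting: 720 − 240 = 480.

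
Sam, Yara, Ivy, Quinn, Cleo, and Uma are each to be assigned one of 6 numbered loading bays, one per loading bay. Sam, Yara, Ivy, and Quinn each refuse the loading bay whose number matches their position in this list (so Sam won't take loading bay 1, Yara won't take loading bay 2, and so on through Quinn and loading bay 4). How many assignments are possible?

Let Aᵢ (for 1 ≤ i ≤ 4) be the placements that put person i in their forbidden loading bay. Any j of these fix j positions, leaving (6−j)! ways to fill the rest, and there are C(4,j) ways to pick which j.
By inclusion–exclusion, the number of valid placements is Σ_{j=0}^{4} (−1)^j C(4,j)·(6−j)!.
Computing: 720 − 480 + 144 − 24 + 2 = 362.

362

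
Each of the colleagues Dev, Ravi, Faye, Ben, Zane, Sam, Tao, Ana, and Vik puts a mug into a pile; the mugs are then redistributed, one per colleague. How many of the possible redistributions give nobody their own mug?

This is the derangement count D_9: permutations of 9 items with no fixed point.
By inclusion–exclusion this is Σ_{j=0}^{9} (−1)^j C(9,j)·(9−j)!.
Computing: 362880 − 362880 + 181440 − 60480 + 15120 − 3024 + 504 − 72 + 9 − 1 = 133496.

133496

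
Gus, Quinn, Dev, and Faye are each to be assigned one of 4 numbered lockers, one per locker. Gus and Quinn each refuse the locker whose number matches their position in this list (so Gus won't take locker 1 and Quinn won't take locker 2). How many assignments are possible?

Let Aᵢ (for i ∈ {1, 2}) be the placements that put person i in their forbidden locker. Any j of these fix j positions, leaving (4−j)! ways to fill the rest, and there are C(2,j) ways to pick which j.
By inclusion–exclusion, the number of valid placements is Σ_{j=0}^{2} (−1)^j C(2,j)·(4−j)!.
Computing: 24 − 12 + 2 = 14.

14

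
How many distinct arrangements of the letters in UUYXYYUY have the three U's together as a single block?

30

Treat the 3 copies of U as a single block. The multiset to arrange is then {UUU, X, Y, Y, Y, Y}, 6 items in all.
That gives (6)!/(4!) = 30 arrangements.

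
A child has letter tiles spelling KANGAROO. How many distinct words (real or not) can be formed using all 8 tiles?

10080

KANGAROO has 8 letters with A appearing twice and O appearing twice.
Dividing 8! = 40320 by 2!·2! = 4 for the repeated letters gives 10080.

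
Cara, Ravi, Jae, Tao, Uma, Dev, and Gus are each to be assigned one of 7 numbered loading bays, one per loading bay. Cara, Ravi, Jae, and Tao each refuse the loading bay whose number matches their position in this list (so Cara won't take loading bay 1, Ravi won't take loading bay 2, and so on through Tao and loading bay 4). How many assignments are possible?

Let Aᵢ (for 1 ≤ i ≤ 4) be the placements that put person i in their forbidden loading bay. Any j of these fix j positions, leaving (7−j)! ways to fill the rest, and there are C(4,j) ways to pick which j.
By inclusion–exclusion, the number of valid placements is Σ_{j=0}^{4} (−1)^j C(4,j)·(7−j)!.
Computing: 5040 − 2880 + 720 − 96 + 6 = 2790.

2790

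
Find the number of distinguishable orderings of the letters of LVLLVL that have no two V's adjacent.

Total arrangements of LVLLVL: 6!/(4!·2!) = 15.
If the two V's are adjacent, glue them into one block, leaving 5 items to arrange: (5)!/(4!) = 5 ways.
Hence 15 − 5 = 10.

10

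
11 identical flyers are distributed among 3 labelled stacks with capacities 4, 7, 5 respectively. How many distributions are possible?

20

By stars and bars, unrestricted non-negative solutions to x_1+…+x_3 = 11 number C(11+2,2) = 78.
Subtract solutions that violate a single cap (substitute x_i' = x_i − (cap_i+1)): x_1 ≥ 5 gives C(8,2) = 28; x_2 ≥ 8 gives C(5,2) = 10; x_3 ≥ 6 gives C(7,2) = 21. Together 59.
Add back pairs where two caps are both exceeded: 0 + 1 + 0 = 1.
By inclusion–exclusion the count is 78 − 59 + 1 = 20.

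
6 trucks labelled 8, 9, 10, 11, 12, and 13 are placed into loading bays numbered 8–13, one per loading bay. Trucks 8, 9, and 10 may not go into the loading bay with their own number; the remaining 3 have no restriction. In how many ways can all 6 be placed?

Let Aᵢ (for i ∈ {8, 9, 10}) be the placements that put truck i in its forbidden loading bay. Any j of these fix j positions, leaving (6−j)! ways to fill the rest, and there are C(3,j) ways to pick which j.
By inclusion–exclusion, the number of valid placements is Σ_{j=0}^{3} (−1)^j C(3,j)·(6−j)!.
Computing: 720 − 360 + 72 − 6 = 426.

426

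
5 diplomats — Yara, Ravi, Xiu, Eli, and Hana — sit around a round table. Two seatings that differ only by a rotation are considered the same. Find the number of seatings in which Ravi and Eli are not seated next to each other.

12

All circular seatings of 5 people number (4)! = 24.
Those with Ravi next to Eli: fuse the pair into one unit and seat 4 units around a circle — 2·(3)! = 12.
Subtracting, 24 − 12 = 12.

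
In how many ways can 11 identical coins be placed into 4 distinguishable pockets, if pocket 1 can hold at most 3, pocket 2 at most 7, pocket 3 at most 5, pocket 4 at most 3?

76

By stars and bars, unrestricted non-negative solutions to x_1+…+x_4 = 11 number C(11+3,3) = 364.
Subtract solutions that violate a single cap (substitute x_i' = x_i − (cap_i+1)): x_1 ≥ 4 gives C(10,3) = 120; x_2 ≥ 8 gives C(6,3) = 20; x_3 ≥ 6 gives C(8,3) = 56; x_4 ≥ 4 gives C(10,3) = 120. Together 316.
Add back pairs where two caps are both exceeded: 0 + 4 + 20 + 0 + 0 + 4 = 28.
By inclusion–exclusion the count is 364 − 316 + 28 = 76.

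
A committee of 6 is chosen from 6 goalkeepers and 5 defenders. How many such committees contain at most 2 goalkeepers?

Split by how many goalkeepers are chosen (0 through 2).
Sum: C(6,0)·C(5,6) + C(6,1)·C(5,5) + C(6,2)·C(5,4) = 0 + 6 + 75 = 81.

81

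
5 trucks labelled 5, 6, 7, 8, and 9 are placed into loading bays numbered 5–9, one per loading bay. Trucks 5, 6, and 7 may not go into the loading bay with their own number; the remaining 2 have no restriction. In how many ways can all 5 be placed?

Let Aᵢ (for i ∈ {5, 6, 7}) be the placements that put truck i in its forbidden loading bay. Any j of these fix j positions, leaving (5−j)! ways to fill the rest, and there are C(3,j) ways to pick which j.
By inclusion–exclusion, the number of valid placements is Σ_{j=0}^{3} (−1)^j C(3,j)·(5−j)!.
Computing: 120 − 72 + 18 − 2 = 64.

64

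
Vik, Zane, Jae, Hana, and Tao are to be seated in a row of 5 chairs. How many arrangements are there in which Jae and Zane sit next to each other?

48

Glue Jae and Zane into one block (2 internal orders), leaving 4 units to arrange in a row.
So the count is 2·(4)! = 48.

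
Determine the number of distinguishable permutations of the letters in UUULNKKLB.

15120

The 9 letters of UUULNKKLB have repeats: K appearing twice, L appearing twice, and U appearing 3 times.
Dividing 9! = 362880 by 3!·2!·2! = 24 for the repeated letters gives 15120.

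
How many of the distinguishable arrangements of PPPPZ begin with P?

With the first slot taken by P, it remains to arrange the other 4 letters (PPPZ).
Those 4 letters have P appearing 3 times, giving (4)!/(3!) = 4.

4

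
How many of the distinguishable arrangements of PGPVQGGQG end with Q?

840

With the last slot taken by Q, it remains to arrange the other 8 letters (PGPVGGQG).
Those 8 letters have G appearing 4 times and P appearing twice, giving (8)!/(4!·2!) = 840.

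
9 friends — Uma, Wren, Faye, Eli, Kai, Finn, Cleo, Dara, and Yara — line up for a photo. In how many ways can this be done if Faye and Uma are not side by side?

282240

There are 9! = 362880 arrangements in all. If Faye and Uma are adjacent, merging them into one block gives 2·(8)! = 80640 arrangements.
Complementary counting: 362880 − 80640 = 282240.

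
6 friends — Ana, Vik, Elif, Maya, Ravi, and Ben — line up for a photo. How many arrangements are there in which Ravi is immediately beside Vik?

240

Place the 4 others and the Ravi-Vik pair as 5 objects in a line; the pair has 2 internal arrangements.
So the count is 2·(5)! = 240.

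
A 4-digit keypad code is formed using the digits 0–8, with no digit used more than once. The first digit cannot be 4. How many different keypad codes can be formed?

The first digit has 9−1 = 8 choices (anything except 4).
The remaining 3 digits are filled from the other 8 symbols without repetition: 8 × 7 × 6 = 336.
Total: 8 × 336 = 2688.

2688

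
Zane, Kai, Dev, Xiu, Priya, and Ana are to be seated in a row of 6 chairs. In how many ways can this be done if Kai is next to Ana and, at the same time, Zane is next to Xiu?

Treat {Kai,Ana} as one block (2 orders) and {Zane,Xiu} as another (2 orders).
That leaves 4 units to arrange: 2 × 2 × 4! = 4 × 24 = 96.

96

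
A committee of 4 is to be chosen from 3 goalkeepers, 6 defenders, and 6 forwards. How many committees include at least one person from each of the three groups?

648

Total 4-person selections from all 15: C(15,4) = 1365.
Selections missing a whole group: no goalkeepers → C(12,4) = 495; no defenders → C(9,4) = 126; no forwards → C(9,4) = 126.
Add back selections omitting two groups (i.e. drawn from a single group): C(3,4) + C(6,4) + C(6,4) = 30.
By inclusion–exclusion: 1365 − 747 + 30 = 648.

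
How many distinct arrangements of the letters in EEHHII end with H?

30

Fix H in the last position and arrange the remaining 5 letters.
Those 5 letters have E appearing twice and I appearing twice, giving (5)!/(2!·2!) = 30.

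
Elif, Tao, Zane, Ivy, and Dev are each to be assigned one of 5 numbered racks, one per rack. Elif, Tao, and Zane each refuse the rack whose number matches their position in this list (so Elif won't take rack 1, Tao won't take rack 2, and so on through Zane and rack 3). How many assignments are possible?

Let Aᵢ (for i ∈ {1, 2, 3}) be the placements that put person i in their forbidden rack. Any j of these fix j positions, leaving (5−j)! ways to fill the rest, and there are C(3,j) ways to pick which j.
By inclusion–exclusion, the number of valid placements is Σ_{j=0}^{3} (−1)^j C(3,j)·(5−j)!.
Computing: 120 − 72 + 18 − 2 = 64.

64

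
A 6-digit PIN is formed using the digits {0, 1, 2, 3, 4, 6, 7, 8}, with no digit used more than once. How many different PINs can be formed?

20160

With no repetition, fill the 6 digits in order: 8 choices, then 7, down to 3.
8 × 7 × 6 × 5 × 4 × 3 = 20160.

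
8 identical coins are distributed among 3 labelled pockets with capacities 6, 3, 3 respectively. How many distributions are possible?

13

Ignoring the caps, the number of non-negative solutions to x_1+…+x_3 = 8 is C(10,2) = 45.
Subtract solutions that violate a single cap (substitute x_i' = x_i − (cap_i+1)): x_1 ≥ 7 gives C(3,2) = 3; x_2 ≥ 4 gives C(6,2) = 15; x_3 ≥ 4 gives C(6,2) = 15. Together 33.
Add back pairs where two caps are both exceeded: 0 + 0 + 1 = 1.
By inclusion–exclusion the count is 45 − 33 + 1 = 13.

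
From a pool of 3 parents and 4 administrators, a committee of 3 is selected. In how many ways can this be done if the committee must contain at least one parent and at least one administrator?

30

Total 3-person selections from all 7: C(7,3) = 35.
Subtract selections that omit an entire group: no parents → C(4,3) = 4; no administrators → C(3,3) = 1.
Both groups omitted at once is impossible, so 35 − 5 = 30.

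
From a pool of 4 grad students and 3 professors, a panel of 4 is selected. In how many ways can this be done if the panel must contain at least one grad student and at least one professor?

Unrestricted: C(7,4) = 35 ways to pick any 4 of the 7.
Subtract selections that omit an entire group: no grad students → C(3,4) = 0; no professors → C(4,4) = 1.
Both groups omitted at once is impossible, so 35 − 1 = 34.

34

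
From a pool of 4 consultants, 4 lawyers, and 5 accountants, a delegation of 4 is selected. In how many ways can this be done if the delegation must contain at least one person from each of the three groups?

400

Total 4-person selections from all 13: C(13,4) = 715.
Selections missing a whole group: no consultants → C(9,4) = 126; no lawyers → C(9,4) = 126; no accountants → C(8,4) = 70.
Add back selections omitting two groups (i.e. drawn from a single group): C(4,4) + C(4,4) + C(5,4) = 7.
By inclusion–exclusion: 715 − 322 + 7 = 400.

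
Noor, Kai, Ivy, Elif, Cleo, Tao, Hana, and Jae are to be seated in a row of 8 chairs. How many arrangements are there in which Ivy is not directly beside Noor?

There are 8! = 40320 arrangements in all. If Ivy and Noor are adjacent, merging them into one block gives 2·(7)! = 10080 arrangements.
Complementary counting: 40320 − 10080 = 30240.

30240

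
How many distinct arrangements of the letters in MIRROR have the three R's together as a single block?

Treat the 3 copies of R as a single block. The multiset to arrange is then {RRR, I, M, O}, 4 items in all.
All 4 items are distinct, so there are (4)! = 24 arrangements.

24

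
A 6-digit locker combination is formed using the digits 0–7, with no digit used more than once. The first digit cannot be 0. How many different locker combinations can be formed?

17640

The first digit has 8−1 = 7 choices (anything except 0).
The remaining 5 digits are filled from the other 7 symbols without repetition: 7 × 6 × 5 × 4 × 3 = 2520.
Total: 7 × 2520 = 17640.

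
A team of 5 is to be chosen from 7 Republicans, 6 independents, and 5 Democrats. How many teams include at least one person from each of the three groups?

6055

With no constraint there are C(18,5) = 8568 possible selections.
Selections missing a whole group: no Republicans → C(11,5) = 462; no independents → C(12,5) = 792; no Democrats → C(13,5) = 1287.
Add back selections omitting two groups (i.e. drawn from a single group): C(7,5) + C(6,5) + C(5,5) = 28.
By inclusion–exclusion: 8568 − 2541 + 28 = 6055.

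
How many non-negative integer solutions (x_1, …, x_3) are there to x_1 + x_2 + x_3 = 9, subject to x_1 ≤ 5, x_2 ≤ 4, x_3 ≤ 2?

6

Ignoring the caps, the number of non-negative solutions to x_1+…+x_3 = 9 is C(11,2) = 55.
Subtract solutions that violate a single cap (substitute x_i' = x_i − (cap_i+1)): x_1 ≥ 6 gives C(5,2) = 10; x_2 ≥ 5 gives C(6,2) = 15; x_3 ≥ 3 gives C(8,2) = 28. Together 53.
Add back pairs where two caps are both exceeded: 0 + 1 + 3 = 4.
By inclusion–exclusion the count is 55 − 53 + 4 = 6.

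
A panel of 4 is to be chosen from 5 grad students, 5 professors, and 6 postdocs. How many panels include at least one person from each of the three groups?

With no constraint there are C(16,4) = 1820 possible selections.
Selections missing a whole group: no grad students → C(11,4) = 330; no professors → C(11,4) = 330; no postdocs → C(10,4) = 210.
Add back selections omitting two groups (i.e. drawn from a single group): C(5,4) + C(5,4) + C(6,4) = 25.
By inclusion–exclusion: 1820 − 870 + 25 = 975.

975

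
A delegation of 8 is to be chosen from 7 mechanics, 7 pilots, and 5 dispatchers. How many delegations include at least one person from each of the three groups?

71589

Unrestricted: C(19,8) = 75582 ways to pick any 8 of the 19.
Selections missing a whole group: no mechanics → C(12,8) = 495; no pilots → C(12,8) = 495; no dispatchers → C(14,8) = 3003.
Add back selections omitting two groups (i.e. drawn from a single group): C(7,8) + C(7,8) + C(5,8) = 0.
By inclusion–exclusion: 75582 − 3993 + 0 = 71589.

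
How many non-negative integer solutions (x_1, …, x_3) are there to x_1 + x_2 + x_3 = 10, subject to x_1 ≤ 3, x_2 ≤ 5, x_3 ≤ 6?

14

Ignoring the caps, the number of non-negative solutions to x_1+…+x_3 = 10 is C(12,2) = 66.
Subtract solutions that violate a single cap (substitute x_i' = x_i − (cap_i+1)): x_1 ≥ 4 gives C(8,2) = 28; x_2 ≥ 6 gives C(6,2) = 15; x_3 ≥ 7 gives C(5,2) = 10. Together 53.
Add back pairs where two caps are both exceeded: 1 + 0 + 0 = 1.
By inclusion–exclusion the count is 66 − 53 + 1 = 14.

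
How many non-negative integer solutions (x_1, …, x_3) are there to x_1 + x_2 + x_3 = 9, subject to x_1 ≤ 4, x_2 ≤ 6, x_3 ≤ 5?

24

Without the upper bounds there are C(11,2) = 55 ways to split 9 among 3 variables.
Subtract solutions that violate a single cap (substitute x_i' = x_i − (cap_i+1)): x_1 ≥ 5 gives C(6,2) = 15; x_2 ≥ 7 gives C(4,2) = 6; x_3 ≥ 6 gives C(5,2) = 10. Together 31.
No two caps can be exceeded simultaneously, so the pair terms are all 0.
By inclusion–exclusion the count is 55 − 31 + 0 = 24.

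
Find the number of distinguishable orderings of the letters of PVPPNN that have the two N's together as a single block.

20

Treat the 2 copies of N as a single block. The multiset to arrange is then {NN, P, P, P, V}, 5 items in all.
That gives (5)!/(3!) = 20 arrangements.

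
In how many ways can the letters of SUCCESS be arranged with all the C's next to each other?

120

Treat the 2 copies of C as a single block. The multiset to arrange is then {CC, E, S, S, S, U}, 6 items in all.
That gives (6)!/(3!) = 120 arrangements.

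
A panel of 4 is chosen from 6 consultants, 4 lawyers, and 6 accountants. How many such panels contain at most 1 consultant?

Split by how many consultants are chosen (0 through 1).
Sum: C(6,0)·C(10,4) + C(6,1)·C(10,3) = 210 + 720 = 930.

930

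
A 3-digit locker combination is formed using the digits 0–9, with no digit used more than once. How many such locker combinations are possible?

720

Choose and order 3 of the 10 symbols: the first digit has 10 options, the next 9, then 8.
That product is 10 × 9 × 8 = 720.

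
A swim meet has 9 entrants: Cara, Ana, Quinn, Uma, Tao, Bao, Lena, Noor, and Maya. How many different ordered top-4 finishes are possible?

3024

There are 9 choices for 1st place, 8 for 2nd, and so on down to 6 for position 4.
That gives 9 × 8 × 7 × 6 = 3024.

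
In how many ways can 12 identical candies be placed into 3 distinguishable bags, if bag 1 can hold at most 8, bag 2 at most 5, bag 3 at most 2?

Ignoring the caps, the number of non-negative solutions to x_1+…+x_3 = 12 is C(14,2) = 91.
Subtract solutions that violate a single cap (substitute x_i' = x_i − (cap_i+1)): x_1 ≥ 9 gives C(5,2) = 10; x_2 ≥ 6 gives C(8,2) = 28; x_3 ≥ 3 gives C(11,2) = 55. Together 93.
Add back pairs where two caps are both exceeded: 0 + 1 + 10 = 11.
By inclusion–exclusion the count is 91 − 93 + 11 = 9.

9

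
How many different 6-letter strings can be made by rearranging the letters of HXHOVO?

180

HXHOVO has 6 letters with H appearing twice and O appearing twice.
Dividing 6! = 720 by 2!·2! = 4 for the repeated letters gives 180.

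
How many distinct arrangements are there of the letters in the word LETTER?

180

Letter multiplicities in LETTER: E×2, L×1, R×1, T×2.
So there are 6! / (2!·2!) = 180 distinguishable arrangements.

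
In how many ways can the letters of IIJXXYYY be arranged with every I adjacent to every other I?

Treat the 2 copies of I as a single block. The multiset to arrange is then {II, J, X, X, Y, Y, Y}, 7 items in all.
That gives (7)!/(3!·2!) = 420 arrangements.

420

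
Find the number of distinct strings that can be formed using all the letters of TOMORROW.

Letter multiplicities in TOMORROW: M×1, O×3, R×2, T×1, W×1.
Dividing 8! = 40320 by 3!·2! = 12 for the repeated letters gives 3360.

3360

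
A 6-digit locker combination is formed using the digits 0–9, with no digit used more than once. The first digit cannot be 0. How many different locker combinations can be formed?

136080

The first digit has 10−1 = 9 choices (anything except 0).
The remaining 5 digits are filled from the other 9 symbols without repetition: 9 × 8 × 7 × 6 × 5 = 15120.
Total: 9 × 15120 = 136080.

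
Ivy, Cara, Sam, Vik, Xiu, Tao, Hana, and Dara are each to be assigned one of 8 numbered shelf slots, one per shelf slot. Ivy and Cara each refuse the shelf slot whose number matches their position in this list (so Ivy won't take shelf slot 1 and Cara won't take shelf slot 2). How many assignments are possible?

Let Aᵢ (for i ∈ {1, 2}) be the placements that put person i in their forbidden shelf slot. Any j of these fix j positions, leaving (8−j)! ways to fill the rest, and there are C(2,j) ways to pick which j.
By inclusion–exclusion, the number of valid placements is Σ_{j=0}^{2} (−1)^j C(2,j)·(8−j)!.
Computing: 40320 − 10080 + 720 = 30960.

30960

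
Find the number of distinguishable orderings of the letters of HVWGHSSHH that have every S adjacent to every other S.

Treat the 2 copies of S as a single block. The multiset to arrange is then {SS, G, H, H, H, H, V, W}, 8 items in all.
That gives (8)!/(4!) = 1680 arrangements.

1680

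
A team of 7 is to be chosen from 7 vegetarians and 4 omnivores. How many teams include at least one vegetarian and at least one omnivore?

Unrestricted: C(11,7) = 330 ways to pick any 7 of the 11.
Subtract selections that omit an entire group: no vegetarians → C(4,7) = 0; no omnivores → C(7,7) = 1.
Both groups omitted at once is impossible, so 330 − 1 = 329.

329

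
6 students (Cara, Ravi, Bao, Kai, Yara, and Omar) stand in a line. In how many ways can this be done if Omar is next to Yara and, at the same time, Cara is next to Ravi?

96

Treat {Omar,Yara} as one block (2 orders) and {Cara,Ravi} as another (2 orders).
That leaves 4 units to arrange: 2 × 2 × 4! = 4 × 24 = 96.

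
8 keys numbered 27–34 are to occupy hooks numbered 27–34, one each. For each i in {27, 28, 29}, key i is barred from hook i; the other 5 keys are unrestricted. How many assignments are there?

27240

Let Aᵢ (for i ∈ {27, 28, 29}) be the placements that put key i in its forbidden hook. Any j of these fix j positions, leaving (8−j)! ways to fill the rest, and there are C(3,j) ways to pick which j.
By inclusion–exclusion, the number of valid placements is Σ_{j=0}^{3} (−1)^j C(3,j)·(8−j)!.
Computing: 40320 − 15120 + 2160 − 120 = 27240.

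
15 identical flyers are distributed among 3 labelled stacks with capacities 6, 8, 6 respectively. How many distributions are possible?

21

Without the upper bounds there are C(17,2) = 136 ways to split 15 among 3 stacks.
Subtract solutions that violate a single cap (substitute x_i' = x_i − (cap_i+1)): x_1 ≥ 7 gives C(10,2) = 45; x_2 ≥ 9 gives C(8,2) = 28; x_3 ≥ 7 gives C(10,2) = 45. Together 118.
Add back pairs where two caps are both exceeded: 0 + 3 + 0 = 3.
By inclusion–exclusion the count is 136 − 118 + 3 = 21.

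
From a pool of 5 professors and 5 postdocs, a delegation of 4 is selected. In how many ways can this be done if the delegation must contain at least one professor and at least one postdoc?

200

Unrestricted: C(10,4) = 210 ways to pick any 4 of the 10.
Subtract selections that omit an entire group: no professors → C(5,4) = 5; no postdocs → C(5,4) = 5.
Both groups omitted at once is impossible, so 210 − 10 = 200.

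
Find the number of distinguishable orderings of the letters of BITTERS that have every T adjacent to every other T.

720

Treat the 2 copies of T as a single block. The multiset to arrange is then {TT, B, E, I, R, S}, 6 items in all.
All 6 items are distinct, so there are (6)! = 720 arrangements.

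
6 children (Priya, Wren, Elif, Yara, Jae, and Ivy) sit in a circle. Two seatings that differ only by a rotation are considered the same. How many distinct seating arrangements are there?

120

Fix one person's seat to break rotational symmetry; the remaining 5 people can be arranged in (5)! = 120 ways.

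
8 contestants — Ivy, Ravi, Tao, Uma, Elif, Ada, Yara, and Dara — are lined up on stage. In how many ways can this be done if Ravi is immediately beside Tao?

10080

Treat {Ravi, Tao} as a single unit. There are 7 units to order, and the pair itself can be ordered 2 ways.
That gives 2 × 7! = 2 × 5040 = 10080.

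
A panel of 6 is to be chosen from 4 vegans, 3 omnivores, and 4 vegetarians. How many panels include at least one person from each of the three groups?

420

With no constraint there are C(11,6) = 462 possible selections.
Selections missing a whole group: no vegans → C(7,6) = 7; no omnivores → C(8,6) = 28; no vegetarians → C(7,6) = 7.
Add back selections omitting two groups (i.e. drawn from a single group): C(4,6) + C(3,6) + C(4,6) = 0.
By inclusion–exclusion: 462 − 42 + 0 = 420.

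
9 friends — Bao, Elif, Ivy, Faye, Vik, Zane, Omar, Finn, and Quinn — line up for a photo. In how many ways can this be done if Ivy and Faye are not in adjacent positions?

282240

There are 9! = 362880 arrangements in all. If Ivy and Faye are adjacent, merging them into one block gives 2·(8)! = 80640 arrangements.
So 362880 − 80640 = 282240 arrangements keep them apart.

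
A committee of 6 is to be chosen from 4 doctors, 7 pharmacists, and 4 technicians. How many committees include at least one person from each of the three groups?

Unrestricted: C(15,6) = 5005 ways to pick any 6 of the 15.
Subtract selections that omit an entire group: no doctors → C(11,6) = 462; no pharmacists → C(8,6) = 28; no technicians → C(11,6) = 462.
Add back selections omitting two groups (i.e. drawn from a single group): C(4,6) + C(7,6) + C(4,6) = 7.
By inclusion–exclusion: 5005 − 952 + 7 = 4060.

4060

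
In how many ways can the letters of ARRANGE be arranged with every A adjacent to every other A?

360

Treat the 2 copies of A as a single block. The multiset to arrange is then {AA, E, G, N, R, R}, 6 items in all.
That gives (6)!/(2!) = 360 arrangements.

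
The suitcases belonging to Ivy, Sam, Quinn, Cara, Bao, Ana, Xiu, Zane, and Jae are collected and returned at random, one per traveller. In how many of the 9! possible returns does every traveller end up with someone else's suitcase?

133496

Let Aᵢ be the assignments in which traveller i gets their own suitcase. We want the size of the complement of A₁∪…∪A_9.
By inclusion–exclusion this is Σ_{j=0}^{9} (−1)^j C(9,j)·(9−j)!.
Computing: 362880 − 362880 + 181440 − 60480 + 15120 − 3024 + 504 − 72 + 9 − 1 = 133496.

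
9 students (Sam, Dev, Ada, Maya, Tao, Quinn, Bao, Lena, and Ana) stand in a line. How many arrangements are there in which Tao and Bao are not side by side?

282240

Of the 9! = 362880 arrangements, those with Tao and Bao adjacent number 2 × 8! = 80640 (treat the pair as a block with 2 internal orders).
Complementary counting: 362880 − 80640 = 282240.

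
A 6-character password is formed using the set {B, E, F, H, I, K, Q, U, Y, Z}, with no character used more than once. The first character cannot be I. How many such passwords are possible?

136080

The first character has 10−1 = 9 choices (anything except I).
The remaining 5 characters are filled from the other 9 symbols without repetition: 9 × 8 × 7 × 6 × 5 = 15120.
Total: 9 × 15120 = 136080.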